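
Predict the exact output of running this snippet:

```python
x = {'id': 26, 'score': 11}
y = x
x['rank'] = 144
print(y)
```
{'id': 26, 'score': 11, 'rank': 144}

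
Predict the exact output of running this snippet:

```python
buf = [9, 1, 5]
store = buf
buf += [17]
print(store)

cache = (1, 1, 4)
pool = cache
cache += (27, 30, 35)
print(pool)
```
[9, 1, 5, 17]
(1, 1, 4)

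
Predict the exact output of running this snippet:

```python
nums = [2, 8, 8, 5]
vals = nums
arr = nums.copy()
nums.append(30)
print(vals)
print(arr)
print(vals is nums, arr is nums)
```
[2, 8, 8, 5, 30]
[2, 8, 8, 5]
True False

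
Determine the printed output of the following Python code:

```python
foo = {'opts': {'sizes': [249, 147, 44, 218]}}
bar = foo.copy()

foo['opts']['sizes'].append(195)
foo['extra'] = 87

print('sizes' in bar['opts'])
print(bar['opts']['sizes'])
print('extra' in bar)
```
True
[249, 147, 44, 218, 195]
False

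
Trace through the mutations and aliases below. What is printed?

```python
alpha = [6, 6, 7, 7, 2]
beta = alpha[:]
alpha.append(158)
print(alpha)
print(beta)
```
[6, 6, 7, 7, 2, 158]
[6, 6, 7, 7, 2]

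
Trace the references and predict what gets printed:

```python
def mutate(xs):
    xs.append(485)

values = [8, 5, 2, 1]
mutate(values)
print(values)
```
[8, 5, 2, 1, 485]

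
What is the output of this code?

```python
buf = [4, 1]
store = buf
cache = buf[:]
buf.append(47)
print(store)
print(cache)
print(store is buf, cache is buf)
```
[4, 1, 47]
[4, 1]
True False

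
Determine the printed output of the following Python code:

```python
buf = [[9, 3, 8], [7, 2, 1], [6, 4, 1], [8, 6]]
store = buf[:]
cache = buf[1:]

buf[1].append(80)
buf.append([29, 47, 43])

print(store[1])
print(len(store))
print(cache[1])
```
[7, 2, 1, 80]
4
[6, 4, 1]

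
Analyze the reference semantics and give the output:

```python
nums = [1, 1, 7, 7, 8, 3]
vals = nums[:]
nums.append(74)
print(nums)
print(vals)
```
[1, 1, 7, 7, 8, 3, 74]
[1, 1, 7, 7, 8, 3]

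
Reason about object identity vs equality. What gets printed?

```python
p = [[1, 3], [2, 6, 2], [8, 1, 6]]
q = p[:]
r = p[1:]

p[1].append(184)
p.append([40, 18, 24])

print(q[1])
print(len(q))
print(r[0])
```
[2, 6, 2, 184]
3
[2, 6, 2, 184]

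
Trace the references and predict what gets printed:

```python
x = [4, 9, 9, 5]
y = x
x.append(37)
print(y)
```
[4, 9, 9, 5, 37]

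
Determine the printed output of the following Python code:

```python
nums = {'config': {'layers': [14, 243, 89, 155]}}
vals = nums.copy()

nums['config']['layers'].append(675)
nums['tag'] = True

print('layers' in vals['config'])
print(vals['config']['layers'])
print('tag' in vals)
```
True
[14, 243, 89, 155, 675]
False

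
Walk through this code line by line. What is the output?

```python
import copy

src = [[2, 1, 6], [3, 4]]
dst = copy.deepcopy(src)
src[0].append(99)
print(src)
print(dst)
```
[[2, 1, 6, 99], [3, 4]]
[[2, 1, 6], [3, 4]]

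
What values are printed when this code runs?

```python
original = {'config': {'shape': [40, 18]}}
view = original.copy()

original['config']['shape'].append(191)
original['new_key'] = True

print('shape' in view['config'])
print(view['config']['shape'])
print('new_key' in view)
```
True
[40, 18, 191]
False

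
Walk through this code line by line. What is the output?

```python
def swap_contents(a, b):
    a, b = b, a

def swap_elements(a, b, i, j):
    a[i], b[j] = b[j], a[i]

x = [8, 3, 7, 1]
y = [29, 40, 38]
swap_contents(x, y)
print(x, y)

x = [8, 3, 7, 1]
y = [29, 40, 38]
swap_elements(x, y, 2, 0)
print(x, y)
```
[8, 3, 7, 1] [29, 40, 38]
[8, 3, 29, 1] [7, 40, 38]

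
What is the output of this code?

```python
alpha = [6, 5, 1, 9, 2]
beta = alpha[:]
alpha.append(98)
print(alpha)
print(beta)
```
[6, 5, 1, 9, 2, 98]
[6, 5, 1, 9, 2]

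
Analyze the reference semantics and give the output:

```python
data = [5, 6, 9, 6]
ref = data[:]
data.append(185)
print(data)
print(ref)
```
[5, 6, 9, 6, 185]
[5, 6, 9, 6]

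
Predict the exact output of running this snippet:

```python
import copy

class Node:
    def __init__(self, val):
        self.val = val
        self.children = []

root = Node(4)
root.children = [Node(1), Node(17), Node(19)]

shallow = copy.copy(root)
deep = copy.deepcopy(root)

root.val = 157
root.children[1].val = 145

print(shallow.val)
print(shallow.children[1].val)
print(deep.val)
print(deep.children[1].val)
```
4
145
4
17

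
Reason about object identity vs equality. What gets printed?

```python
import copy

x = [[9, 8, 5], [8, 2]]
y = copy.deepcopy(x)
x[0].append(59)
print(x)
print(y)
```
[[9, 8, 5, 59], [8, 2]]
[[9, 8, 5], [8, 2]]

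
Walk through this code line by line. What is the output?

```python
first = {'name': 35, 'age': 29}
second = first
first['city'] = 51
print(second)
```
{'name': 35, 'age': 29, 'city': 51}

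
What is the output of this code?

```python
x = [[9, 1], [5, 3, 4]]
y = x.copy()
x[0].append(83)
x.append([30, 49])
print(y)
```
[[9, 1, 83], [5, 3, 4]]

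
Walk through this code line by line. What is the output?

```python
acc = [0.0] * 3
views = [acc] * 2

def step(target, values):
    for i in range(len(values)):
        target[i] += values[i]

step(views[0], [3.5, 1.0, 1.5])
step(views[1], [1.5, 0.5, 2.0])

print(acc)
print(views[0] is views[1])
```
[5.0, 1.5, 3.5]
True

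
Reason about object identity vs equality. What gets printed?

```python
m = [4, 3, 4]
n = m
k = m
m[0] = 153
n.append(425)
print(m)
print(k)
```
[153, 3, 4, 425]
[153, 3, 4, 425]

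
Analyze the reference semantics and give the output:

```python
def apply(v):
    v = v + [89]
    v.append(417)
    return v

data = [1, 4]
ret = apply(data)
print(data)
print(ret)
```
[1, 4]
[1, 4, 89, 417]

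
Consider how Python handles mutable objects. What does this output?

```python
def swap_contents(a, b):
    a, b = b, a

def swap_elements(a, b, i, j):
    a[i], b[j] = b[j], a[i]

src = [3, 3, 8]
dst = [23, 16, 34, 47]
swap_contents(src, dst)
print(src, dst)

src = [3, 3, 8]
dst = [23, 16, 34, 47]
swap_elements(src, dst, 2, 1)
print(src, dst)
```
[3, 3, 8] [23, 16, 34, 47]
[3, 3, 16] [23, 8, 34, 47]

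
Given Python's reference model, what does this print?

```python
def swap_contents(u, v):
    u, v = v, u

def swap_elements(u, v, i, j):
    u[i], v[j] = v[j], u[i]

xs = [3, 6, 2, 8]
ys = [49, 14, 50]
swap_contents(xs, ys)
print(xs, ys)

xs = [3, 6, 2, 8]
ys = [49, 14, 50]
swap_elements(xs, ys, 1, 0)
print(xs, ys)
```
[3, 6, 2, 8] [49, 14, 50]
[3, 49, 2, 8] [6, 14, 50]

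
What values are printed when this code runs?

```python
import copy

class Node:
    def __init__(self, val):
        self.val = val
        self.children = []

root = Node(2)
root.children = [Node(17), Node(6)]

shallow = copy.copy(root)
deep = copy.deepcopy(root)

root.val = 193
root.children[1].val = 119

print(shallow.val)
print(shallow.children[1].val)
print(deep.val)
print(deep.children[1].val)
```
2
119
2
6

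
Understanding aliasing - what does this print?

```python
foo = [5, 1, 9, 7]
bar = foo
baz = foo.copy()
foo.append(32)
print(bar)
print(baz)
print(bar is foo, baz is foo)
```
[5, 1, 9, 7, 32]
[5, 1, 9, 7]
True False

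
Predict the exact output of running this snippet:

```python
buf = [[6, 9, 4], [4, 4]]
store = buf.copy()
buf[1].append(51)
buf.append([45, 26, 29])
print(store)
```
[[6, 9, 4], [4, 4, 51]]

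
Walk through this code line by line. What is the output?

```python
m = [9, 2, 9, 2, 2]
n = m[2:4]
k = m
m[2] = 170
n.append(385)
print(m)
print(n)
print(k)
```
[9, 2, 170, 2, 2]
[9, 2, 385]
[9, 2, 170, 2, 2]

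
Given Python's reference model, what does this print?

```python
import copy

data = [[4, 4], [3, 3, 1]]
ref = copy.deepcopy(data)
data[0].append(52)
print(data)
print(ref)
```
[[4, 4, 52], [3, 3, 1]]
[[4, 4], [3, 3, 1]]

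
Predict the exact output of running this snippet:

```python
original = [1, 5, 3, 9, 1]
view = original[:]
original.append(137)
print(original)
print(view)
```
[1, 5, 3, 9, 1, 137]
[1, 5, 3, 9, 1]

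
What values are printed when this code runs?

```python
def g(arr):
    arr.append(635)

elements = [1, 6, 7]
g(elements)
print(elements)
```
[1, 6, 7, 635]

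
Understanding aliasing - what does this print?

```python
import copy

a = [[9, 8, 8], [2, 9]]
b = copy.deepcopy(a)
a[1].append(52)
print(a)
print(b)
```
[[9, 8, 8], [2, 9, 52]]
[[9, 8, 8], [2, 9]]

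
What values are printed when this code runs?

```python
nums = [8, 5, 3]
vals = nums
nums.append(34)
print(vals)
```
[8, 5, 3, 34]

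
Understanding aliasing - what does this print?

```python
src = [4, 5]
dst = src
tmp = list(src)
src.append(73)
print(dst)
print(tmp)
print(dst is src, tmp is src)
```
[4, 5, 73]
[4, 5]
True False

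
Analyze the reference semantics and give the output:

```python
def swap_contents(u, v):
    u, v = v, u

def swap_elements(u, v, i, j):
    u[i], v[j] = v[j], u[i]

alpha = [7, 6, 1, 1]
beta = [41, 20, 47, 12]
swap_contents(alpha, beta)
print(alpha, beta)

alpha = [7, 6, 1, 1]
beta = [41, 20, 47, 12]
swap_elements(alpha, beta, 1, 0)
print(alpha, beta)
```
[7, 6, 1, 1] [41, 20, 47, 12]
[7, 41, 1, 1] [6, 20, 47, 12]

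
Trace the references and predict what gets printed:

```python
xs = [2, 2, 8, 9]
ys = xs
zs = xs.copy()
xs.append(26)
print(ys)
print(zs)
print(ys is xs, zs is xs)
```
[2, 2, 8, 9, 26]
[2, 2, 8, 9]
True False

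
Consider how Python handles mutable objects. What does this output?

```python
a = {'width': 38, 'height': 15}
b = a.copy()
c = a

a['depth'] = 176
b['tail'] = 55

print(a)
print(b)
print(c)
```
{'width': 38, 'height': 15, 'depth': 176}
{'width': 38, 'height': 15, 'tail': 55}
{'width': 38, 'height': 15, 'depth': 176}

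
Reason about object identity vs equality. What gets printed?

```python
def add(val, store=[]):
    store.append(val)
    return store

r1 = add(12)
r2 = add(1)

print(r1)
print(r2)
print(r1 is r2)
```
[12, 1]
[12, 1]
True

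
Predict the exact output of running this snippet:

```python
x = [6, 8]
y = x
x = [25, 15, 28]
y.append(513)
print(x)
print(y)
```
[25, 15, 28]
[6, 8, 513]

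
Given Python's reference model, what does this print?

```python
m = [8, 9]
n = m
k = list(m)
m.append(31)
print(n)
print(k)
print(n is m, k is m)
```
[8, 9, 31]
[8, 9]
True False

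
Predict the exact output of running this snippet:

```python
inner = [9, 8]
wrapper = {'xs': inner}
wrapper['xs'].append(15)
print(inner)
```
[9, 8, 15]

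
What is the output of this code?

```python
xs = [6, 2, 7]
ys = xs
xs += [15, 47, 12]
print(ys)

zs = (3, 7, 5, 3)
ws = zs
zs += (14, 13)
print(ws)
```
[6, 2, 7, 15, 47, 12]
(3, 7, 5, 3)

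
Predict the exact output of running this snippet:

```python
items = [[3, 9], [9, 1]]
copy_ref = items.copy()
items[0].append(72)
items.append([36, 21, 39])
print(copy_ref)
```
[[3, 9, 72], [9, 1]]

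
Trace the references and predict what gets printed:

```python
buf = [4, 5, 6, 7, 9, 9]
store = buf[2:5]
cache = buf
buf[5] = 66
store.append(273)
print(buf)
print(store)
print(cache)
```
[4, 5, 6, 7, 9, 66]
[6, 7, 9, 273]
[4, 5, 6, 7, 9, 66]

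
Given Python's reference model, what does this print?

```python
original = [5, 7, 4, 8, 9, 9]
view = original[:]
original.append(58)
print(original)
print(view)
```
[5, 7, 4, 8, 9, 9, 58]
[5, 7, 4, 8, 9, 9]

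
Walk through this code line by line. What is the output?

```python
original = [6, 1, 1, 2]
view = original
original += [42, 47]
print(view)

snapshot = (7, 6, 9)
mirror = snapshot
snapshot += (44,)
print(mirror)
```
[6, 1, 1, 2, 42, 47]
(7, 6, 9)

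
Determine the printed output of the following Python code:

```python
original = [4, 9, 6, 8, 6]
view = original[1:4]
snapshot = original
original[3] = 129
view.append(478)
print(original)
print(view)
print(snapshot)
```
[4, 9, 6, 129, 6]
[9, 6, 8, 478]
[4, 9, 6, 129, 6]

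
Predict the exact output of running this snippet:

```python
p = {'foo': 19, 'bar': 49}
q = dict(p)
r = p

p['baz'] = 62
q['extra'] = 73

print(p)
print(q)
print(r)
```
{'foo': 19, 'bar': 49, 'baz': 62}
{'foo': 19, 'bar': 49, 'extra': 73}
{'foo': 19, 'bar': 49, 'baz': 62}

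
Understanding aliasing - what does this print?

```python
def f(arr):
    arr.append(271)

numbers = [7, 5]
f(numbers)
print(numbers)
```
[7, 5, 271]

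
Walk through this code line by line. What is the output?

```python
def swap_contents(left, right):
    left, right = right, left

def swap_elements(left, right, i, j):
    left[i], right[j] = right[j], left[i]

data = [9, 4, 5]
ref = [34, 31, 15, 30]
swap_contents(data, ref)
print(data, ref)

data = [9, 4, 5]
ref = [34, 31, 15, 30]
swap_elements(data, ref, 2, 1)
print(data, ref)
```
[9, 4, 5] [34, 31, 15, 30]
[9, 4, 31] [34, 5, 15, 30]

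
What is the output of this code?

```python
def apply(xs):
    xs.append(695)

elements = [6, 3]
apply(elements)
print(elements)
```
[6, 3, 695]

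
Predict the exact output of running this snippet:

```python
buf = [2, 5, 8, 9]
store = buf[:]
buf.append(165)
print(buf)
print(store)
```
[2, 5, 8, 9, 165]
[2, 5, 8, 9]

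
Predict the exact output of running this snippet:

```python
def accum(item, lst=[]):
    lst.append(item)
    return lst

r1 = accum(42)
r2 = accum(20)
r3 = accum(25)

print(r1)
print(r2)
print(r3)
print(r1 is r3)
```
[42, 20, 25]
[42, 20, 25]
[42, 20, 25]
True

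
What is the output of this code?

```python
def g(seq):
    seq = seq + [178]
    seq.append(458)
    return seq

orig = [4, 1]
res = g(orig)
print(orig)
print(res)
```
[4, 1]
[4, 1, 178, 458]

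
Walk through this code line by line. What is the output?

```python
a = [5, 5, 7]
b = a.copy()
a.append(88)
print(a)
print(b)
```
[5, 5, 7, 88]
[5, 5, 7]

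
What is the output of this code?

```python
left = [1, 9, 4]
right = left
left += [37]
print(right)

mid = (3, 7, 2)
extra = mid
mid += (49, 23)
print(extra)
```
[1, 9, 4, 37]
(3, 7, 2)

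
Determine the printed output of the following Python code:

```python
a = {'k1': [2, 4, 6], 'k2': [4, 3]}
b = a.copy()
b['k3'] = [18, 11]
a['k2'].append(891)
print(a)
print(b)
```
{'k1': [2, 4, 6], 'k2': [4, 3, 891]}
{'k1': [2, 4, 6], 'k2': [4, 3, 891], 'k3': [18, 11]}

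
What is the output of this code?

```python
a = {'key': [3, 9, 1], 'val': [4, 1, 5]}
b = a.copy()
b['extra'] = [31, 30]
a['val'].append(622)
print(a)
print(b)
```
{'key': [3, 9, 1], 'val': [4, 1, 5, 622]}
{'key': [3, 9, 1], 'val': [4, 1, 5, 622], 'extra': [31, 30]}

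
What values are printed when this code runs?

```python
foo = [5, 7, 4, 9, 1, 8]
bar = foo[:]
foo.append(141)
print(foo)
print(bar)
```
[5, 7, 4, 9, 1, 8, 141]
[5, 7, 4, 9, 1, 8]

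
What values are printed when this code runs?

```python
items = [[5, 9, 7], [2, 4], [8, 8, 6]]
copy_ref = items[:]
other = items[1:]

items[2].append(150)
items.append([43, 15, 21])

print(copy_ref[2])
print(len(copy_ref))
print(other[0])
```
[8, 8, 6, 150]
3
[2, 4]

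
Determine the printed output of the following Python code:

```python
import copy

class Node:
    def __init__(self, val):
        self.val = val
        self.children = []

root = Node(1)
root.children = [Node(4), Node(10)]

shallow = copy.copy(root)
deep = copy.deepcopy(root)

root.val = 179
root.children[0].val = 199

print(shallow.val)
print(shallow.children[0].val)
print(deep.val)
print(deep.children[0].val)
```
1
199
1
4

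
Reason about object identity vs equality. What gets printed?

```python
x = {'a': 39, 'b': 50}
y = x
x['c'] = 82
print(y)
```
{'a': 39, 'b': 50, 'c': 82}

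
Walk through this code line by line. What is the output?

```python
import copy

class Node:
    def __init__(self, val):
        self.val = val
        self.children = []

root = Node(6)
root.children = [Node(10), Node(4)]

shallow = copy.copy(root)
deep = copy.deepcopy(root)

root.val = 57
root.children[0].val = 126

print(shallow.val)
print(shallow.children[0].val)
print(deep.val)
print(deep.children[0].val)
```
6
126
6
10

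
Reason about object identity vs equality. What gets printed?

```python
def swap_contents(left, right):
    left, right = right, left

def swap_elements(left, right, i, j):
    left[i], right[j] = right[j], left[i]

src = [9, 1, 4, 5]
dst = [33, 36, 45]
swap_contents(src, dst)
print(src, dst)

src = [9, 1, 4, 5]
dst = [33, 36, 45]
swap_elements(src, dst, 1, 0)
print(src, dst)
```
[9, 1, 4, 5] [33, 36, 45]
[9, 33, 4, 5] [1, 36, 45]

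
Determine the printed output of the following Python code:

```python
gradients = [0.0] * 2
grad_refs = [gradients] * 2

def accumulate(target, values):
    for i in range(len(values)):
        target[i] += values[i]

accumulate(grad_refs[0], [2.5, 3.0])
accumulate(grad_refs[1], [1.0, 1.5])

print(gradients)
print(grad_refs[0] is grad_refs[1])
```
[3.5, 4.5]
True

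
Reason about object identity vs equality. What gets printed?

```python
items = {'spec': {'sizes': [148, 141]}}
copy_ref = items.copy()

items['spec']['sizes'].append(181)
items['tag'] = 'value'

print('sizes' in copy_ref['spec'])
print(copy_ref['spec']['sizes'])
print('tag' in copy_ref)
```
True
[148, 141, 181]
False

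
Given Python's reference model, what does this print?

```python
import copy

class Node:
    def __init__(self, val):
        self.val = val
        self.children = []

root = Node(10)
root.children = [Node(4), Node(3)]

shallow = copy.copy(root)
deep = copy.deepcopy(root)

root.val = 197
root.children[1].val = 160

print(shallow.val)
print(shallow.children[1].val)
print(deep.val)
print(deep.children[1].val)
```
10
160
10
3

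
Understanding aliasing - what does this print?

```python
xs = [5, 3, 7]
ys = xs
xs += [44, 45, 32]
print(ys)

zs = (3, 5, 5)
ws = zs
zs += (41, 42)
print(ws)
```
[5, 3, 7, 44, 45, 32]
(3, 5, 5)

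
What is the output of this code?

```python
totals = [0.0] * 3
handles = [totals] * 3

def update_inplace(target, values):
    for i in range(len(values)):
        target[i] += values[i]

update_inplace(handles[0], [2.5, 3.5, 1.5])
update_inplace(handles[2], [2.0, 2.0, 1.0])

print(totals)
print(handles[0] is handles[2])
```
[4.5, 5.5, 2.5]
True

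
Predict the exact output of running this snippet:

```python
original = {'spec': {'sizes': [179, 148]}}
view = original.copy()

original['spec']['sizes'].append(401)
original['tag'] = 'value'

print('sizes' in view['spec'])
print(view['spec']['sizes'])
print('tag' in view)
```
True
[179, 148, 401]
False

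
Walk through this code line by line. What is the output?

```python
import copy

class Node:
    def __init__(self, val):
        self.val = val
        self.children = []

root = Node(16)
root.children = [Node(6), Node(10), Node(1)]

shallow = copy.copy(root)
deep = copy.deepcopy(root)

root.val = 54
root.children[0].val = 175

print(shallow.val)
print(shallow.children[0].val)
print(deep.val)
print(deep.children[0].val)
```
16
175
16
6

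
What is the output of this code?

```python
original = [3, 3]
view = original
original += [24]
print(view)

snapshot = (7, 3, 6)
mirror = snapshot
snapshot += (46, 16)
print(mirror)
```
[3, 3, 24]
(7, 3, 6)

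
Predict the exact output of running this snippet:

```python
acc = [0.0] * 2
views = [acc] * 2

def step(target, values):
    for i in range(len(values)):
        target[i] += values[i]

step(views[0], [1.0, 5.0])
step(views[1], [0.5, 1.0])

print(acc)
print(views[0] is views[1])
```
[1.5, 6.0]
True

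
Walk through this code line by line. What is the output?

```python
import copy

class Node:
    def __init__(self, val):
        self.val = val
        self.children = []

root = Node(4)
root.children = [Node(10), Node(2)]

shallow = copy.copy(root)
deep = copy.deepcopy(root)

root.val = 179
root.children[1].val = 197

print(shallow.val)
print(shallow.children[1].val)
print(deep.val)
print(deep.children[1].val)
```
4
197
4
2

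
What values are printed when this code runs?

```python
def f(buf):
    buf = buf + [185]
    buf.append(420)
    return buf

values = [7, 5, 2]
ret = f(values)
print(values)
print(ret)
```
[7, 5, 2]
[7, 5, 2, 185, 420]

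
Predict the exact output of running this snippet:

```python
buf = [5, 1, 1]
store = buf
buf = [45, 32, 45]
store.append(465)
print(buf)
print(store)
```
[45, 32, 45]
[5, 1, 1, 465]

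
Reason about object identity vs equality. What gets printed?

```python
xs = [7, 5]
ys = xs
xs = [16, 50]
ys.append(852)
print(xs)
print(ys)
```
[16, 50]
[7, 5, 852]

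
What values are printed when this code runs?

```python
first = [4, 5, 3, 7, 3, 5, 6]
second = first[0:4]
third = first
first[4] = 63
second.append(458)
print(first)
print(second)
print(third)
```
[4, 5, 3, 7, 63, 5, 6]
[4, 5, 3, 7, 458]
[4, 5, 3, 7, 63, 5, 6]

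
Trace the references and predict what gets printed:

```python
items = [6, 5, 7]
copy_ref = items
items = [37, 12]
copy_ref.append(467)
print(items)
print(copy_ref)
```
[37, 12]
[6, 5, 7, 467]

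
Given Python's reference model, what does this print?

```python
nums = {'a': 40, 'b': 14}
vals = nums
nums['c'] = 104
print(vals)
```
{'a': 40, 'b': 14, 'c': 104}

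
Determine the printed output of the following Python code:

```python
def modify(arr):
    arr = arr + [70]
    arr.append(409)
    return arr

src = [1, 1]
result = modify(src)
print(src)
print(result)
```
[1, 1]
[1, 1, 70, 409]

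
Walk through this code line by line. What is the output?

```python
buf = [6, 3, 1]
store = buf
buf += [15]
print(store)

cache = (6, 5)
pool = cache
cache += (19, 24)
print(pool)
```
[6, 3, 1, 15]
(6, 5)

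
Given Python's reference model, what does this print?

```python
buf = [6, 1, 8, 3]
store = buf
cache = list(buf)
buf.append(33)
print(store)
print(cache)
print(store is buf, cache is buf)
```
[6, 1, 8, 3, 33]
[6, 1, 8, 3]
True False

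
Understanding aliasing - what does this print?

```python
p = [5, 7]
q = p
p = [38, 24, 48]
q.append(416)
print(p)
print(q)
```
[38, 24, 48]
[5, 7, 416]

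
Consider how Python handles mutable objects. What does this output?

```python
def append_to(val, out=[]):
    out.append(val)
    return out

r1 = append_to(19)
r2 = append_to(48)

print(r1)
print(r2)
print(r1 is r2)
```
[19, 48]
[19, 48]
True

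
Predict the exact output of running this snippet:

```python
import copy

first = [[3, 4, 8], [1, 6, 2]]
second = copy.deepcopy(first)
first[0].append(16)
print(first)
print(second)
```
[[3, 4, 8, 16], [1, 6, 2]]
[[3, 4, 8], [1, 6, 2]]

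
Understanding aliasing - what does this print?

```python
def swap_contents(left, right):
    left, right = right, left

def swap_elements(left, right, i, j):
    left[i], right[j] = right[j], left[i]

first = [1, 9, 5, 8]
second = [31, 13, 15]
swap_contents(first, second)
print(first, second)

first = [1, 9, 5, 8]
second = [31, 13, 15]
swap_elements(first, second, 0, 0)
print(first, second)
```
[1, 9, 5, 8] [31, 13, 15]
[31, 9, 5, 8] [1, 13, 15]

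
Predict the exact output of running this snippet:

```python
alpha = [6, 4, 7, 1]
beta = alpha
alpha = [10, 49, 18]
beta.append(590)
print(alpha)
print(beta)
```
[10, 49, 18]
[6, 4, 7, 1, 590]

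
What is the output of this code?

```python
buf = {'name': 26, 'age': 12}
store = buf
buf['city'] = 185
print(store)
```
{'name': 26, 'age': 12, 'city': 185}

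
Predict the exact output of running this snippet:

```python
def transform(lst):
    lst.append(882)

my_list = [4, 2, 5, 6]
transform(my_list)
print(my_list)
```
[4, 2, 5, 6, 882]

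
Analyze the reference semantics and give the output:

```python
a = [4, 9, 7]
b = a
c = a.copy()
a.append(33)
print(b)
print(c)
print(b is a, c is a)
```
[4, 9, 7, 33]
[4, 9, 7]
True False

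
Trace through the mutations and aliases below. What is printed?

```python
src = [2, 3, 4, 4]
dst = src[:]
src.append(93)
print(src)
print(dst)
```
[2, 3, 4, 4, 93]
[2, 3, 4, 4]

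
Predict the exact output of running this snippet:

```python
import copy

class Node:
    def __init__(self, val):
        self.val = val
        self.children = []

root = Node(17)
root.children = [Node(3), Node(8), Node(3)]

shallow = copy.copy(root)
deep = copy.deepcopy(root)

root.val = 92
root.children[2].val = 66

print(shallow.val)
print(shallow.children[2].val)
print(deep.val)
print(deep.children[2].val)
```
17
66
17
3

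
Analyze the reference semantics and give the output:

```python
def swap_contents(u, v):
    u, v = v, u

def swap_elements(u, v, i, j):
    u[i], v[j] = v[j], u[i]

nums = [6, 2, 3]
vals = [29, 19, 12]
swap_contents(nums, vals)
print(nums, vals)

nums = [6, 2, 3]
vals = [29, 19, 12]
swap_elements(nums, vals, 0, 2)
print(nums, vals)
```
[6, 2, 3] [29, 19, 12]
[12, 2, 3] [29, 19, 6]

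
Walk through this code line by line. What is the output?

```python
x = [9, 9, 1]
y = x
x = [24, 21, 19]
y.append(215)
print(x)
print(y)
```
[24, 21, 19]
[9, 9, 1, 215]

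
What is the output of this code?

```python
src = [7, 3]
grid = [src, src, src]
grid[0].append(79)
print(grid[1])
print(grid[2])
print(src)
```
[7, 3, 79]
[7, 3, 79]
[7, 3, 79]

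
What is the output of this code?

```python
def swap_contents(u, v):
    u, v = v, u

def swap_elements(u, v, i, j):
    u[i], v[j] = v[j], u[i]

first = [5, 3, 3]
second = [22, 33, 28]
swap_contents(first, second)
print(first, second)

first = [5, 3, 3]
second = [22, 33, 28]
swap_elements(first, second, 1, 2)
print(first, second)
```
[5, 3, 3] [22, 33, 28]
[5, 28, 3] [22, 33, 3]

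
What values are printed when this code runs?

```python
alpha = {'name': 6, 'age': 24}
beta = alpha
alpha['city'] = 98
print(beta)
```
{'name': 6, 'age': 24, 'city': 98}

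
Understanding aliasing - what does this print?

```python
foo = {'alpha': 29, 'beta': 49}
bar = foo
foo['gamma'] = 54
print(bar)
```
{'alpha': 29, 'beta': 49, 'gamma': 54}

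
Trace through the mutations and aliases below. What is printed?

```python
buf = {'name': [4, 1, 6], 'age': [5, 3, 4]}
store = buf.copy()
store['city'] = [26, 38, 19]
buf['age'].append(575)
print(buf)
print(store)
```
{'name': [4, 1, 6], 'age': [5, 3, 4, 575]}
{'name': [4, 1, 6], 'age': [5, 3, 4, 575], 'city': [26, 38, 19]}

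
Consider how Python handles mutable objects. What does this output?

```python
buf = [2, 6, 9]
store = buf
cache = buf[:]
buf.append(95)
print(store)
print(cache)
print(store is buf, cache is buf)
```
[2, 6, 9, 95]
[2, 6, 9]
True False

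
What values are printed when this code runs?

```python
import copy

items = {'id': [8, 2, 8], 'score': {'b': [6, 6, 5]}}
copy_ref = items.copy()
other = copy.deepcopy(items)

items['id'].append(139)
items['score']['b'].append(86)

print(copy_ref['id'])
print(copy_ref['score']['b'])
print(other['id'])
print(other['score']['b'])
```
[8, 2, 8, 139]
[6, 6, 5, 86]
[8, 2, 8]
[6, 6, 5]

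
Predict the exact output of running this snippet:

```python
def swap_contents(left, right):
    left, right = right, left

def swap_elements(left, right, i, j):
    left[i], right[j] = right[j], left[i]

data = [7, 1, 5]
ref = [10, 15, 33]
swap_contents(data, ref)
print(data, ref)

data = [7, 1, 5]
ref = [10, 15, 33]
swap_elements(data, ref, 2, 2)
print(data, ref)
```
[7, 1, 5] [10, 15, 33]
[7, 1, 33] [10, 15, 5]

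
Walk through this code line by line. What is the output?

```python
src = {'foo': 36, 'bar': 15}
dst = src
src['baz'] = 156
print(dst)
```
{'foo': 36, 'bar': 15, 'baz': 156}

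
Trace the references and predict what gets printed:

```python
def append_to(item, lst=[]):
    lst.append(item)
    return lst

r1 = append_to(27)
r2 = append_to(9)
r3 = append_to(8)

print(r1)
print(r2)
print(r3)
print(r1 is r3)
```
[27, 9, 8]
[27, 9, 8]
[27, 9, 8]
True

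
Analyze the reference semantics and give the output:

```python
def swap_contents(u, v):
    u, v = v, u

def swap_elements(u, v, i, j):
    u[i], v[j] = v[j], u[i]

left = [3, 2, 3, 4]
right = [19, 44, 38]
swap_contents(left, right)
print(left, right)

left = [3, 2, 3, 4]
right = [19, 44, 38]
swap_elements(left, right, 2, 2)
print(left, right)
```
[3, 2, 3, 4] [19, 44, 38]
[3, 2, 38, 4] [19, 44, 3]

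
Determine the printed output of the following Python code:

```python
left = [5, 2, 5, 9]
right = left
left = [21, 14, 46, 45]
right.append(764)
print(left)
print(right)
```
[21, 14, 46, 45]
[5, 2, 5, 9, 764]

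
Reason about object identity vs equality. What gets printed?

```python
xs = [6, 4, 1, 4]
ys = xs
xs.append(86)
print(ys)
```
[6, 4, 1, 4, 86]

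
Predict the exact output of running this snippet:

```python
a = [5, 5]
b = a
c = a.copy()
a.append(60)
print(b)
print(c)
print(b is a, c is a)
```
[5, 5, 60]
[5, 5]
True False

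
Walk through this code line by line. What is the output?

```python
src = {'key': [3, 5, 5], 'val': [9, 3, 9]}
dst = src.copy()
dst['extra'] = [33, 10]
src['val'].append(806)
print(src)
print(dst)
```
{'key': [3, 5, 5], 'val': [9, 3, 9, 806]}
{'key': [3, 5, 5], 'val': [9, 3, 9, 806], 'extra': [33, 10]}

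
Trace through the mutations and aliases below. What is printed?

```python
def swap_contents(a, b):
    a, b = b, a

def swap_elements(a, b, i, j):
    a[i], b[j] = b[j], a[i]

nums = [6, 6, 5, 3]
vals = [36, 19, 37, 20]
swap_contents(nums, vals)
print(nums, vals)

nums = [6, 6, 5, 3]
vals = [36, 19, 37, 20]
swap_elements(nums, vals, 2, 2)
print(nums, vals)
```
[6, 6, 5, 3] [36, 19, 37, 20]
[6, 6, 37, 3] [36, 19, 5, 20]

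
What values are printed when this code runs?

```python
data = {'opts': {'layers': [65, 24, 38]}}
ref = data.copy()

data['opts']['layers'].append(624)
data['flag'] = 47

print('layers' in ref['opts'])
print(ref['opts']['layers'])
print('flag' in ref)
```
True
[65, 24, 38, 624]
False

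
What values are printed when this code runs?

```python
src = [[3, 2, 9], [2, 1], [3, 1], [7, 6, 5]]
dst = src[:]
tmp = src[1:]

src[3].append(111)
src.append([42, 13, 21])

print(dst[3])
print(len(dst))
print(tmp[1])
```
[7, 6, 5, 111]
4
[3, 1]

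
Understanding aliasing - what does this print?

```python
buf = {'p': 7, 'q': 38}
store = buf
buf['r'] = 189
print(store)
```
{'p': 7, 'q': 38, 'r': 189}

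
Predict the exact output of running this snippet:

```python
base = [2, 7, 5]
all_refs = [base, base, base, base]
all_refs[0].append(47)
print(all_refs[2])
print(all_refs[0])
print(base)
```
[2, 7, 5, 47]
[2, 7, 5, 47]
[2, 7, 5, 47]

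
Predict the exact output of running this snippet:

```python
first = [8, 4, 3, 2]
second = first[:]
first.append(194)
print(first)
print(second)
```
[8, 4, 3, 2, 194]
[8, 4, 3, 2]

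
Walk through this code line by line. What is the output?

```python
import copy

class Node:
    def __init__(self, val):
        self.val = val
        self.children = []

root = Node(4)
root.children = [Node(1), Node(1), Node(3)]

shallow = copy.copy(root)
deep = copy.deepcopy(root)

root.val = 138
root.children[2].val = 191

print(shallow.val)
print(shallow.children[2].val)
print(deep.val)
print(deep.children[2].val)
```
4
191
4
3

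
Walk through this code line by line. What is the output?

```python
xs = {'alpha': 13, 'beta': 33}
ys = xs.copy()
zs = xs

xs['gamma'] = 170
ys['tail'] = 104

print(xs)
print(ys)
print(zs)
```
{'alpha': 13, 'beta': 33, 'gamma': 170}
{'alpha': 13, 'beta': 33, 'tail': 104}
{'alpha': 13, 'beta': 33, 'gamma': 170}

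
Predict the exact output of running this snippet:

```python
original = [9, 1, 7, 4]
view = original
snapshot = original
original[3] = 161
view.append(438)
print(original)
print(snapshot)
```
[9, 1, 7, 161, 438]
[9, 1, 7, 161, 438]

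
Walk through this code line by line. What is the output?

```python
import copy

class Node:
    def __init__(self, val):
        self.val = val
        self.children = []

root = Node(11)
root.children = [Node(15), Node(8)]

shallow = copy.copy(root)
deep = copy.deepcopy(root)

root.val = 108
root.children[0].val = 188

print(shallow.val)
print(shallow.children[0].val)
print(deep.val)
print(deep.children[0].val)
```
11
188
11
15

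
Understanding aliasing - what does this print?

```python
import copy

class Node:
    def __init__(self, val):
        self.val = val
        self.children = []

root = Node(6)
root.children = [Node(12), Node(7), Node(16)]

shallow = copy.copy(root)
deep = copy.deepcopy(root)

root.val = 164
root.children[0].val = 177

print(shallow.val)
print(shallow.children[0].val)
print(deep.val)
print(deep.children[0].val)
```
6
177
6
12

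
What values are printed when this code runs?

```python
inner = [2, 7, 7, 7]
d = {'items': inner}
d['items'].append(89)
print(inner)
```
[2, 7, 7, 7, 89]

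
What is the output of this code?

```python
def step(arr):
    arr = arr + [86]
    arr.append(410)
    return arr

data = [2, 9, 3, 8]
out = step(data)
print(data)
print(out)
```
[2, 9, 3, 8]
[2, 9, 3, 8, 86, 410]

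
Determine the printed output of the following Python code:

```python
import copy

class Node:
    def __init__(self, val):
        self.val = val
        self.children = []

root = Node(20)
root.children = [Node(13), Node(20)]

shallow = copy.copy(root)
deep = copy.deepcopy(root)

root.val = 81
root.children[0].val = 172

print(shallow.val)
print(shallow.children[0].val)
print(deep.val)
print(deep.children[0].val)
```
20
172
20
13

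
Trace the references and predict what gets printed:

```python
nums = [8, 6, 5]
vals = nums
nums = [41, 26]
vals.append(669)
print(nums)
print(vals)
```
[41, 26]
[8, 6, 5, 669]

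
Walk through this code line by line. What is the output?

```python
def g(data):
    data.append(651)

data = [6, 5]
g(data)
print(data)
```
[6, 5, 651]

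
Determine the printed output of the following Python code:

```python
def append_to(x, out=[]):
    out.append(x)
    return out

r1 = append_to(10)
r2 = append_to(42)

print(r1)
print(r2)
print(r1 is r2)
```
[10, 42]
[10, 42]
True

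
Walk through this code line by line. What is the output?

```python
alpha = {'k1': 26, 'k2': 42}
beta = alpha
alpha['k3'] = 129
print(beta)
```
{'k1': 26, 'k2': 42, 'k3': 129}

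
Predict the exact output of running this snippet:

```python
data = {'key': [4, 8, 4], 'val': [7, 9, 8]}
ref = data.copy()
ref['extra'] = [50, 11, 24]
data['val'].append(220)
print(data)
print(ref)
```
{'key': [4, 8, 4], 'val': [7, 9, 8, 220]}
{'key': [4, 8, 4], 'val': [7, 9, 8, 220], 'extra': [50, 11, 24]}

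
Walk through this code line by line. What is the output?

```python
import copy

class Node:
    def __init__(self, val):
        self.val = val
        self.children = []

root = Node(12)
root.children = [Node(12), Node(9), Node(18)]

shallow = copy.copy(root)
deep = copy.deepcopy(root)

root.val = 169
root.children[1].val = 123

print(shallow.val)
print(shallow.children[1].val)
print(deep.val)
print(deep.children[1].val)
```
12
123
12
9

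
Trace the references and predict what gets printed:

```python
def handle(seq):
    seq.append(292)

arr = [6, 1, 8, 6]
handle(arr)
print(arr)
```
[6, 1, 8, 6, 292]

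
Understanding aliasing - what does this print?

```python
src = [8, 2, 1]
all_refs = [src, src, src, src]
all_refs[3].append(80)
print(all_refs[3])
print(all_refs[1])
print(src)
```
[8, 2, 1, 80]
[8, 2, 1, 80]
[8, 2, 1, 80]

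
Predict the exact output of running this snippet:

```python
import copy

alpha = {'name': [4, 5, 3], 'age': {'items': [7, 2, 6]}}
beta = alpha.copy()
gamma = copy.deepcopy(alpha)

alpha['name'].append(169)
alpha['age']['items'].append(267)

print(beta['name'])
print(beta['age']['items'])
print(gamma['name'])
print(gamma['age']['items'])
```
[4, 5, 3, 169]
[7, 2, 6, 267]
[4, 5, 3]
[7, 2, 6]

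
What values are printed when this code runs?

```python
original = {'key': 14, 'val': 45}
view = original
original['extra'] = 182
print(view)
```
{'key': 14, 'val': 45, 'extra': 182}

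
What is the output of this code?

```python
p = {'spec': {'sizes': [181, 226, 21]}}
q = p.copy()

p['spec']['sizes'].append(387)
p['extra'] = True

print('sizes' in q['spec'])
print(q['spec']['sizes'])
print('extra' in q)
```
True
[181, 226, 21, 387]
False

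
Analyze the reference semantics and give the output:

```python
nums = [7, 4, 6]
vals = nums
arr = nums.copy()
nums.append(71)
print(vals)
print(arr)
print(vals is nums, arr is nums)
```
[7, 4, 6, 71]
[7, 4, 6]
True False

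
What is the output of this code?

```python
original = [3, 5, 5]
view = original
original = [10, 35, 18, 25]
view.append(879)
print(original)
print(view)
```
[10, 35, 18, 25]
[3, 5, 5, 879]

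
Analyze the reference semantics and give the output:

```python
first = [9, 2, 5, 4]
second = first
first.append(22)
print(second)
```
[9, 2, 5, 4, 22]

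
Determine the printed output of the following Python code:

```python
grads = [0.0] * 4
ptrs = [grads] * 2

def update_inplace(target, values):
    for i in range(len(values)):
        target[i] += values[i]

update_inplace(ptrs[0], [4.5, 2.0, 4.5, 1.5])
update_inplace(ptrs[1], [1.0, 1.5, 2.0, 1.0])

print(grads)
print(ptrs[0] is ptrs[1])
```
[5.5, 3.5, 6.5, 2.5]
True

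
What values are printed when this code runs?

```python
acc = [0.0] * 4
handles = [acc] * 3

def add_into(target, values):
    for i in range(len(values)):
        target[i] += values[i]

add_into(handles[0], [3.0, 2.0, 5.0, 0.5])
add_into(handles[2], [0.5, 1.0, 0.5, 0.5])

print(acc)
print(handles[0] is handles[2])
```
[3.5, 3.0, 5.5, 1.0]
True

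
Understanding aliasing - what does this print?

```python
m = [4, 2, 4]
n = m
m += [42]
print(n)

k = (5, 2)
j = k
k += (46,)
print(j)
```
[4, 2, 4, 42]
(5, 2)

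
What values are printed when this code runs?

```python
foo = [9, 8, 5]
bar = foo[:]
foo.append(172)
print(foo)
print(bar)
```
[9, 8, 5, 172]
[9, 8, 5]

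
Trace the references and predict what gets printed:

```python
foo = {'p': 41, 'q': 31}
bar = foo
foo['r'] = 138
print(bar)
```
{'p': 41, 'q': 31, 'r': 138}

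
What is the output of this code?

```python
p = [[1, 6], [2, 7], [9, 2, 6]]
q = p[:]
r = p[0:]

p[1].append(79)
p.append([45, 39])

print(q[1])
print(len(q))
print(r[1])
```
[2, 7, 79]
3
[2, 7, 79]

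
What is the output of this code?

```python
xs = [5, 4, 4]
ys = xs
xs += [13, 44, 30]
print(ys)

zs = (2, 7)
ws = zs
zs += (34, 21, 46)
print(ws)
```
[5, 4, 4, 13, 44, 30]
(2, 7)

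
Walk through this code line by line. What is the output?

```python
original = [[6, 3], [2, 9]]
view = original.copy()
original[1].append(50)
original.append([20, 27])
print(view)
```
[[6, 3], [2, 9, 50]]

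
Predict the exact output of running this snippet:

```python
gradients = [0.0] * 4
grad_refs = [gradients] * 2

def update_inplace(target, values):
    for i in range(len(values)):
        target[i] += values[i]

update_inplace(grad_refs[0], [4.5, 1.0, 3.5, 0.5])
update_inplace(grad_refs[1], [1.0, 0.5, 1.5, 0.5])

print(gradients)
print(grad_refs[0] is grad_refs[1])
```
[5.5, 1.5, 5.0, 1.0]
True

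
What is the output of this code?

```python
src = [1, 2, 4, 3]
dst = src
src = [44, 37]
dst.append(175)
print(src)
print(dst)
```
[44, 37]
[1, 2, 4, 3, 175]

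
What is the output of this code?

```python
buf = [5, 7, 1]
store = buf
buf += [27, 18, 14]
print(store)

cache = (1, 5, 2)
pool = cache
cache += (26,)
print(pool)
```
[5, 7, 1, 27, 18, 14]
(1, 5, 2)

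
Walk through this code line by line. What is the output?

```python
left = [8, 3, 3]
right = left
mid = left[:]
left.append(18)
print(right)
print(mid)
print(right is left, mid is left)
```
[8, 3, 3, 18]
[8, 3, 3]
True False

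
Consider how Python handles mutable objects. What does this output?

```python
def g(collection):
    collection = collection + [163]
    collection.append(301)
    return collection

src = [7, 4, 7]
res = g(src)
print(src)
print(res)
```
[7, 4, 7]
[7, 4, 7, 163, 301]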